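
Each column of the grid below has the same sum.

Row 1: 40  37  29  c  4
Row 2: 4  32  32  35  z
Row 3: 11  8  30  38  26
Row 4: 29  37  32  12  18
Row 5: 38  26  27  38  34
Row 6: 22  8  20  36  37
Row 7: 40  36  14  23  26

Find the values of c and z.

c = 2, z = 39

Column 1 sums to 184 and so does column 2; that's the common total.
In column 4 the known cells total 182, leaving 184 − 182 = 2.
In column 5 the known cells total 145, leaving 184 − 145 = 39.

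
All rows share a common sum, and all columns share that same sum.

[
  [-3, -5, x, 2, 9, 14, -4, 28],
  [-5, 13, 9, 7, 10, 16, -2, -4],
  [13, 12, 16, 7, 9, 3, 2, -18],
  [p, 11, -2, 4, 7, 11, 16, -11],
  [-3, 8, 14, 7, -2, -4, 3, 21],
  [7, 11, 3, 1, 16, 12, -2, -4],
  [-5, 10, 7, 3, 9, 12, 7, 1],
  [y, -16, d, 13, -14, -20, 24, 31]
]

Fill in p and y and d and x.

Rows 2 and 3 both sum to 44, so that's the common total.
Row 1: -3 − 5 + 2 + 9 + 14 − 4 + 28 = 41, so its missing entry is 44 − 41 = 3.
Column 3: 3 + 9 + 16 − 2 + 14 + 3 + 7 = 50, so its missing entry is 44 − 50 = -6.
Row 8: -16 − 6 + 13 − 14 − 20 + 24 + 31 = 12, so its missing entry is 44 − 12 = 32.
Row 4: 11 − 2 + 4 + 7 + 11 + 16 − 11 = 36, so its missing entry is 44 − 36 = 8.

p = 8, y = 32, d = -6, x = 3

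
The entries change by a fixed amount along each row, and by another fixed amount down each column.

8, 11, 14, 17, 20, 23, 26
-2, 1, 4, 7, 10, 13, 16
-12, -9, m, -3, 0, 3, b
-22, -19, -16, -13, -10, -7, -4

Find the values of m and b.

Along each row the entries change by 3 per step; down each column they change by -10.
Row 3: from -12 at column 1, stepping by 3 to column 3 gives -6.
Row 3: from -12 at column 1, stepping by 3 to column 7 gives 6.

m = -6, b = 6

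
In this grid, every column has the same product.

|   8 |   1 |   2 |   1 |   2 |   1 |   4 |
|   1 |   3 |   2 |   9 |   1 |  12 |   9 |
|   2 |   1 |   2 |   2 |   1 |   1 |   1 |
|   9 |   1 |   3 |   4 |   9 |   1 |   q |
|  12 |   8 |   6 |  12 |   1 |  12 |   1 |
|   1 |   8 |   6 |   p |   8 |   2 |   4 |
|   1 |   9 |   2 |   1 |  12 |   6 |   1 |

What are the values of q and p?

Columns 2 and 5 each multiply to 1728, so every column has product 1728.
Column 7: 4×9×1×1×4×1 = 144, so the missing entry is 1728 ÷ 144 = 12.
Column 4: 1×9×2×4×12×1 = 864, so the missing entry is 1728 ÷ 864 = 2.

q = 12, p = 2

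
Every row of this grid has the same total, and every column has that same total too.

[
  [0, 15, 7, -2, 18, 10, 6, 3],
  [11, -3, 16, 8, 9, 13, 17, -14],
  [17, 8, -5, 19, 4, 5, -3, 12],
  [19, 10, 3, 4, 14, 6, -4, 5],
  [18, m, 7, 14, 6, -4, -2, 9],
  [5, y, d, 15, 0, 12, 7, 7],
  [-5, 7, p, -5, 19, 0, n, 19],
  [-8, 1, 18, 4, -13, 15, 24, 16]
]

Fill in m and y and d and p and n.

Rows 1 and 2 both sum to 57, so that's the common total.
The known cells in column 7 total 45, leaving 57 − 45 = 12 for the blank.
The known cells in row 7 total 47, leaving 57 − 47 = 10 for the blank.
The known cells in row 5 total 48, leaving 57 − 48 = 9 for the blank.
The known cells in column 2 total 47, leaving 57 − 47 = 10 for the blank.
The known cells in row 6 total 56, leaving 57 − 56 = 1 for the blank.

m = 9, y = 10, d = 1, p = 10, n = 12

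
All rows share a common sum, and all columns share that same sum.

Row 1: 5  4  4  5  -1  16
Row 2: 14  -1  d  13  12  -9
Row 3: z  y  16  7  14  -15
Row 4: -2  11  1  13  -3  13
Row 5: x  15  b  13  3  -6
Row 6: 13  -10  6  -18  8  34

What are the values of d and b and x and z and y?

Rows 1 and 4 both sum to 33, so that's the common total.
Row 2 has 14 − 1 + 13 + 12 − 9 = 29; the blank must be 33 − 29 = 4.
Column 2 has 4 − 1 + 11 + 15 − 10 = 19; the blank must be 33 − 19 = 14.
Row 3 has 14 + 16 + 7 + 14 − 15 = 36; the blank must be 33 − 36 = -3.
Column 1 has 5 + 14 − 3 − 2 + 13 = 27; the blank must be 33 − 27 = 6.
Row 5 has 6 + 15 + 13 + 3 − 6 = 31; the blank must be 33 − 31 = 2.

d = 4, b = 2, x = 6, z = -3, y = 14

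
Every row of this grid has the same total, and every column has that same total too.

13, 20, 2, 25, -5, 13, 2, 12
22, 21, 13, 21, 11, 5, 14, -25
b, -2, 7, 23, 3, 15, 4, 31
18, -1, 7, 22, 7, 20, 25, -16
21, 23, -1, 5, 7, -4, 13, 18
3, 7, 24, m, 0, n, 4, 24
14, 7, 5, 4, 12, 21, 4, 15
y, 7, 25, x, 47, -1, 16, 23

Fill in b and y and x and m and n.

b = 1, y = -10, x = -25, m = 7, n = 13

Rows 1 and 2 both sum to 82, so that's the common total.
Column 6: 13 + 5 + 15 + 20 − 4 + 21 − 1 = 69, so its missing entry is 82 − 69 = 13.
Row 3: -2 + 7 + 23 + 3 + 15 + 4 + 31 = 81, so its missing entry is 82 − 81 = 1.
Column 1: 13 + 22 + 1 + 18 + 21 + 3 + 14 = 92, so its missing entry is 82 − 92 = -10.
Row 8: -10 + 7 + 25 + 47 − 1 + 16 + 23 = 107, so its missing entry is 82 − 107 = -25.
Row 6: 3 + 7 + 24 + 0 + 13 + 4 + 24 = 75, so its missing entry is 82 − 75 = 7.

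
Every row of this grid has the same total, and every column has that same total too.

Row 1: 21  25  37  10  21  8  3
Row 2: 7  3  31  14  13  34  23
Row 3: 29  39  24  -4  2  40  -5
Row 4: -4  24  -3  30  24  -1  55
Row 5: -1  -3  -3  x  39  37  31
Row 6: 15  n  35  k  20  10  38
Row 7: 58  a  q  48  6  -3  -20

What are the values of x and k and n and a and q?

x = 25, k = 2, n = 5, a = 32, q = 4

Rows 1 and 2 both sum to 125, so that's the common total.
Column 3: 37 + 31 + 24 − 3 − 3 + 35 = 121, so its missing entry is 125 − 121 = 4.
Row 5: -1 − 3 − 3 + 39 + 37 + 31 = 100, so its missing entry is 125 − 100 = 25.
Row 7: 58 + 4 + 48 + 6 − 3 − 20 = 93, so its missing entry is 125 − 93 = 32.
Column 2: 25 + 3 + 39 + 24 − 3 + 32 = 120, so its missing entry is 125 − 120 = 5.
Row 6: 15 + 5 + 35 + 20 + 10 + 38 = 123, so its missing entry is 125 − 123 = 2.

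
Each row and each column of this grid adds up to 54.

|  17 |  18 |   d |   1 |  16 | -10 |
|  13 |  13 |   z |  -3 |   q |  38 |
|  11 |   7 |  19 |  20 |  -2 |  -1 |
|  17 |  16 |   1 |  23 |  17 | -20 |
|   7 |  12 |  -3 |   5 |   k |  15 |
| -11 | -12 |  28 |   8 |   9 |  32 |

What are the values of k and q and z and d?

The known cells in row 5 total 36, leaving 54 − 36 = 18 for the blank.
The known cells in row 1 total 42, leaving 54 − 42 = 12 for the blank.
The known cells in column 3 total 57, leaving 54 − 57 = -3 for the blank.
The known cells in row 2 total 58, leaving 54 − 58 = -4 for the blank.

k = 18, q = -4, z = -3, d = 12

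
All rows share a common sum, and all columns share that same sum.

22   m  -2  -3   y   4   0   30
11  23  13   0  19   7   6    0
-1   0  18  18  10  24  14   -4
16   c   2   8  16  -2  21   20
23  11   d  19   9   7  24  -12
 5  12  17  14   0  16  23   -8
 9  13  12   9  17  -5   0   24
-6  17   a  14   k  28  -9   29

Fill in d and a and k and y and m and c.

Rows 2 and 3 both sum to 79, so that's the common total.
The known cells in row 4 total 81, leaving 79 − 81 = -2 for the blank.
The known cells in column 2 total 74, leaving 79 − 74 = 5 for the blank.
The known cells in row 1 total 56, leaving 79 − 56 = 23 for the blank.
The known cells in column 5 total 94, leaving 79 − 94 = -15 for the blank.
The known cells in row 5 total 81, leaving 79 − 81 = -2 for the blank.
The known cells in row 8 total 58, leaving 79 − 58 = 21 for the blank.

d = -2, a = 21, k = -15, y = 23, m = 5, c = -2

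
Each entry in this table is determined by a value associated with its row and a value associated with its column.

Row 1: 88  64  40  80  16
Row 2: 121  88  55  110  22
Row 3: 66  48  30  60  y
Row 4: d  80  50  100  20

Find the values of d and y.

Each row is a constant multiple of every other row — this is a multiplication table with the headers hidden.
Row 4 is 80/64 = 5/4 times row 1, so its entry in column 1 is 88 × 5/4 = 110.
Row 3 is 48/64 = 3/4 times row 1, so its entry in column 5 is 16 × 3/4 = 12.

d = 110, y = 12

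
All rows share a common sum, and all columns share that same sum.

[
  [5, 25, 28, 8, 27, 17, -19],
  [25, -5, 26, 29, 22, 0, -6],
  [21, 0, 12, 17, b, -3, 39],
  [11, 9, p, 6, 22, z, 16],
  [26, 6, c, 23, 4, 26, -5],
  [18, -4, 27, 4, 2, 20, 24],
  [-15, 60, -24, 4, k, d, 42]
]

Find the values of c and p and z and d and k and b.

Rows 1 and 2 both sum to 91, so that's the common total.
Row 3 has 21 + 0 + 12 + 17 − 3 + 39 = 86; the blank must be 91 − 86 = 5.
Column 5 has 27 + 22 + 5 + 22 + 4 + 2 = 82; the blank must be 91 − 82 = 9.
Row 7 has -15 + 60 − 24 + 4 + 9 + 42 = 76; the blank must be 91 − 76 = 15.
Row 5 has 26 + 6 + 23 + 4 + 26 − 5 = 80; the blank must be 91 − 80 = 11.
Column 3 has 28 + 26 + 12 + 11 + 27 − 24 = 80; the blank must be 91 − 80 = 11.
Row 4 has 11 + 9 + 11 + 6 + 22 + 16 = 75; the blank must be 91 − 75 = 16.

c = 11, p = 11, z = 16, d = 15, k = 9, b = 5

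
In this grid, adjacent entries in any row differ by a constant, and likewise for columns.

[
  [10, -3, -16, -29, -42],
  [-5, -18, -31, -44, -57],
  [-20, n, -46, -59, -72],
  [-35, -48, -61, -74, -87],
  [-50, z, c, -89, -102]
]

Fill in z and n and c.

z = -63, n = -33, c = -76

Along each row the entries change by -13 per step; down each column they change by -15.
Row 5: from -50 at column 1, stepping by -13 to column 2 gives -63.
Row 3: from -20 at column 1, stepping by -13 to column 2 gives -33.
Row 5: from -50 at column 1, stepping by -13 to column 3 gives -76.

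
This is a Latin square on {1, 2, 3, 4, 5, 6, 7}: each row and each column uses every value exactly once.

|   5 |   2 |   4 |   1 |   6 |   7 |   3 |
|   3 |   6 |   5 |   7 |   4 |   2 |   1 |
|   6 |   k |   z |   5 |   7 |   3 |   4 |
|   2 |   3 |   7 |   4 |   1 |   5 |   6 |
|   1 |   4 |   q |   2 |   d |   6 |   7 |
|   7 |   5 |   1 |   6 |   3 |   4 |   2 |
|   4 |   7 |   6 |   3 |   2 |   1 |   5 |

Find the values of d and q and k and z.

Cell (5,5): column 5 already has {1, 2, 3, 4, 6, 7} → 5.
Cell (3,2): column 2 already has {2, 3, 4, 5, 6, 7} → 1.
Cell (5,3): row 5 already has {1, 2, 4, 5, 6, 7} → 3.
At (row 3, col 3): row 3 already has {1, 3, 4, 5, 6, 7}, so the value is 2.

d = 5, q = 3, k = 1, z = 2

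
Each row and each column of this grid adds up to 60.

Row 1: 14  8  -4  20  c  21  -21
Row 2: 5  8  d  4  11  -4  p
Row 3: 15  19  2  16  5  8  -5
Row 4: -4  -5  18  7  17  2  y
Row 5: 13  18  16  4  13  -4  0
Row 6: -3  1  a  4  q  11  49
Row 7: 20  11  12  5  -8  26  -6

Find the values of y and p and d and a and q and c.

y = 25, p = 18, d = 18, a = -2, q = 0, c = 22

Row 1: 14 + 8 − 4 + 20 + 21 − 21 = 38, so its missing entry is 60 − 38 = 22.
Column 5: 22 + 11 + 5 + 17 + 13 − 8 = 60, so its missing entry is 60 − 60 = 0.
Row 4: -4 − 5 + 18 + 7 + 17 + 2 = 35, so its missing entry is 60 − 35 = 25.
Column 7: -21 − 5 + 25 + 0 + 49 − 6 = 42, so its missing entry is 60 − 42 = 18.
Row 2: 5 + 8 + 4 + 11 − 4 + 18 = 42, so its missing entry is 60 − 42 = 18.
Row 6: -3 + 1 + 4 + 0 + 11 + 49 = 62, so its missing entry is 60 − 62 = -2.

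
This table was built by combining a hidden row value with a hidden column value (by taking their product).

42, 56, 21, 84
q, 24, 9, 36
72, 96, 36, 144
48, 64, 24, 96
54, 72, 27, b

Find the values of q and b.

Each row is a constant multiple of every other row — this is a multiplication table with the headers hidden.
Row 2 is 9/21 = 3/7 times row 1, so its entry in column 1 is 42 × 3/7 = 18.
Row 5 is 27/21 = 9/7 times row 1, so its entry in column 4 is 84 × 9/7 = 108.

q = 18, b = 108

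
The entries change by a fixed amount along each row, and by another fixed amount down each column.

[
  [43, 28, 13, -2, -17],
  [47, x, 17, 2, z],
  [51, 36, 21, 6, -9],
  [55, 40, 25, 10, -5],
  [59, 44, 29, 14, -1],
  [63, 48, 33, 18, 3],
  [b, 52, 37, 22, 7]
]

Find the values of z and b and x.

Along each row the entries change by -15 per step; down each column they change by 4.
Row 2: from 47 at column 1, stepping by -15 to column 5 gives -13.
Row 7: from 52 at column 2, stepping by -15 to column 1 gives 67.
Row 2: from 47 at column 1, stepping by -15 to column 2 gives 32.

z = -13, b = 67, x = 32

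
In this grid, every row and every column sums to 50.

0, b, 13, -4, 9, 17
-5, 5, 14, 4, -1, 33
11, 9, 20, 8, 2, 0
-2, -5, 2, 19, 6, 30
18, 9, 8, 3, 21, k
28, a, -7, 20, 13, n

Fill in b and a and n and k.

The known cells in row 1 total 35, leaving 50 − 35 = 15 for the blank.
The known cells in row 5 total 59, leaving 50 − 59 = -9 for the blank.
The known cells in column 6 total 71, leaving 50 − 71 = -21 for the blank.
The known cells in row 6 total 33, leaving 50 − 33 = 17 for the blank.

b = 15, a = 17, n = -21, k = -9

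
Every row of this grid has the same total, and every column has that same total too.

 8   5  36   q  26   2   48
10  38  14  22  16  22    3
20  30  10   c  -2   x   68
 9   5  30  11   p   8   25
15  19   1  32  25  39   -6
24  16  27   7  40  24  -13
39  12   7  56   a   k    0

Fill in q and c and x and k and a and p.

Rows 2 and 5 both sum to 125, so that's the common total.
Row 4: 9 + 5 + 30 + 11 + 8 + 25 = 88, so its missing entry is 125 − 88 = 37.
Row 1: 8 + 5 + 36 + 26 + 2 + 48 = 125, so its missing entry is 125 − 125 = 0.
Column 5: 26 + 16 − 2 + 37 + 25 + 40 = 142, so its missing entry is 125 − 142 = -17.
Row 7: 39 + 12 + 7 + 56 − 17 + 0 = 97, so its missing entry is 125 − 97 = 28.
Column 4: 0 + 22 + 11 + 32 + 7 + 56 = 128, so its missing entry is 125 − 128 = -3.
Row 3: 20 + 30 + 10 − 3 − 2 + 68 = 123, so its missing entry is 125 − 123 = 2.

q = 0, c = -3, x = 2, k = 28, a = -17, p = 37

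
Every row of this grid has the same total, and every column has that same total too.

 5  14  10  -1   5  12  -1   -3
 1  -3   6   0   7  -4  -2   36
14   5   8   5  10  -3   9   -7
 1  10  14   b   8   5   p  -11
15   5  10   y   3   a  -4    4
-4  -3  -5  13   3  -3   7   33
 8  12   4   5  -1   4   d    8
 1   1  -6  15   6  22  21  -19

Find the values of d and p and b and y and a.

Rows 1 and 2 both sum to 41, so that's the common total.
Column 6: 12 − 4 − 3 + 5 − 3 + 4 + 22 = 33, so its missing entry is 41 − 33 = 8.
Row 5: 15 + 5 + 10 + 3 + 8 − 4 + 4 = 41, so its missing entry is 41 − 41 = 0.
Column 4: -1 + 0 + 5 + 0 + 13 + 5 + 15 = 37, so its missing entry is 41 − 37 = 4.
Row 4: 1 + 10 + 14 + 4 + 8 + 5 − 11 = 31, so its missing entry is 41 − 31 = 10.
Row 7: 8 + 12 + 4 + 5 − 1 + 4 + 8 = 40, so its missing entry is 41 − 40 = 1.

d = 1, p = 10, b = 4, y = 0, a = 8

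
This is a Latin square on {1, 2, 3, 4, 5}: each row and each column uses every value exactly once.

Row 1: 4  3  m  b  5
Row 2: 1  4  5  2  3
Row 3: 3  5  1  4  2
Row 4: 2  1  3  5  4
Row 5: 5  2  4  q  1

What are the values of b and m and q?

At (row 1, col 3): column 3 already has {1, 3, 4, 5}, so the value is 2.
For row 1, column 4: row 1 already has {2, 3, 4, 5}; that leaves 1.
Cell (5,4): row 5 already has {1, 2, 4, 5} → 3.

b = 1, m = 2, q = 3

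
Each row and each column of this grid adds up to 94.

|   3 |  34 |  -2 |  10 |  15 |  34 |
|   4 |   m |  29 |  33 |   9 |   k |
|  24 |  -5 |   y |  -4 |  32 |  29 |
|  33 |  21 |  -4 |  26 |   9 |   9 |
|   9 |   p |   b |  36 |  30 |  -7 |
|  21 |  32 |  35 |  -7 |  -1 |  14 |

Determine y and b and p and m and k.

y = 18, b = 18, p = 8, m = 4, k = 15

Column 6 has 34 + 29 + 9 − 7 + 14 = 79; the blank must be 94 − 79 = 15.
Row 2 has 4 + 29 + 33 + 9 + 15 = 90; the blank must be 94 − 90 = 4.
Row 3 has 24 − 5 − 4 + 32 + 29 = 76; the blank must be 94 − 76 = 18.
Column 3 has -2 + 29 + 18 − 4 + 35 = 76; the blank must be 94 − 76 = 18.
Row 5 has 9 + 18 + 36 + 30 − 7 = 86; the blank must be 94 − 86 = 8.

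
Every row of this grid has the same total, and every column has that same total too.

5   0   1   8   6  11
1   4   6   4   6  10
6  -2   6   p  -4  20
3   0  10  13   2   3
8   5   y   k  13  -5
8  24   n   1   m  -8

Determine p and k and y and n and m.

Rows 1 and 2 both sum to 31, so that's the common total.
Column 5: 6 + 6 − 4 + 2 + 13 = 23, so its missing entry is 31 − 23 = 8.
Row 3: 6 − 2 + 6 − 4 + 20 = 26, so its missing entry is 31 − 26 = 5.
Column 4: 8 + 4 + 5 + 13 + 1 = 31, so its missing entry is 31 − 31 = 0.
Row 5: 8 + 5 + 0 + 13 − 5 = 21, so its missing entry is 31 − 21 = 10.
Row 6: 8 + 24 + 1 + 8 − 8 = 33, so its missing entry is 31 − 33 = -2.

p = 5, k = 0, y = 10, n = -2, m = 8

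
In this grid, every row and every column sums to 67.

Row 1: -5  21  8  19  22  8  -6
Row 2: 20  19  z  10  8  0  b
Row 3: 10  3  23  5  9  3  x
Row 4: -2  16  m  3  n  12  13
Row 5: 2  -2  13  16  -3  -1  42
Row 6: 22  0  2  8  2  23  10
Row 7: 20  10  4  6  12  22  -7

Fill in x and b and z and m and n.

Column 5 has 22 + 8 + 9 − 3 + 2 + 12 = 50; the blank must be 67 − 50 = 17.
Row 3 has 10 + 3 + 23 + 5 + 9 + 3 = 53; the blank must be 67 − 53 = 14.
Column 7 has -6 + 14 + 13 + 42 + 10 − 7 = 66; the blank must be 67 − 66 = 1.
Row 2 has 20 + 19 + 10 + 8 + 0 + 1 = 58; the blank must be 67 − 58 = 9.
Row 4 has -2 + 16 + 3 + 17 + 12 + 13 = 59; the blank must be 67 − 59 = 8.

x = 14, b = 1, z = 9, m = 8, n = 17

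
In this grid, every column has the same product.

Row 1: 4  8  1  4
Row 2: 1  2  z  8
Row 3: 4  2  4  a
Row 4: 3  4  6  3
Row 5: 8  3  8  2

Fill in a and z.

a = 2, z = 2

Columns 1 and 2 each multiply to 384, so every column has product 384.
Column 4: 4×8×3×2 = 192, so the missing entry is 384 ÷ 192 = 2.
Column 3: 1×4×6×8 = 192, so the missing entry is 384 ÷ 192 = 2.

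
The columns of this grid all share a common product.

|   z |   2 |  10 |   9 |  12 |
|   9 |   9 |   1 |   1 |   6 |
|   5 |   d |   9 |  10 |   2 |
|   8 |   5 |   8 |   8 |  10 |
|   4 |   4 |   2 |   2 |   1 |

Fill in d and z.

Columns 3 and 5 each multiply to 1440, so every column has product 1440.
Column 2: 2×9×5×4 = 360, so the missing entry is 1440 ÷ 360 = 4.
Column 1: 9×5×8×4 = 1440, so the missing entry is 1440 ÷ 1440 = 1.

d = 4, z = 1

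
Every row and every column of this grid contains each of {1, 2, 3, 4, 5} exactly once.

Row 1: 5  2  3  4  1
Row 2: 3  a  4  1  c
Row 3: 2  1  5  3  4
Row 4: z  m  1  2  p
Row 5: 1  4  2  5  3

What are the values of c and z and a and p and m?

c = 2, z = 4, a = 5, p = 5, m = 3

Cell (4,1): column 1 already has {1, 2, 3, 5} → 4.
Cell (4,5): row 4 is missing {3, 5} and column 5 is missing {2, 5} → 5.
At (row 4, col 2): row 4 already has {1, 2, 4, 5}, so the value is 3.
At (row 2, col 2): column 2 already has {1, 2, 3, 4}, so the value is 5.
For row 2, column 5: row 2 already has {1, 3, 4, 5}; that leaves 2.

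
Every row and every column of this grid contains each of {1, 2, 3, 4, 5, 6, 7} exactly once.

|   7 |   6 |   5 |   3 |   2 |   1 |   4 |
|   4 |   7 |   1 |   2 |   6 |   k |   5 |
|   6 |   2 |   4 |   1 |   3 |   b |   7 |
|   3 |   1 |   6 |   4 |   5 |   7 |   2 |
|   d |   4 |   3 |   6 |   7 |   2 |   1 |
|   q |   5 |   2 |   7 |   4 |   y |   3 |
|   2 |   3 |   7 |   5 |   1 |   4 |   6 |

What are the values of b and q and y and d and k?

At (row 5, col 1): row 5 already has {1, 2, 3, 4, 6, 7}, so the value is 5.
For row 2, column 6: row 2 already has {1, 2, 4, 5, 6, 7}; that leaves 3.
At (row 6, col 1): column 1 already has {2, 3, 4, 5, 6, 7}, so the value is 1.
For row 6, column 6: row 6 already has {1, 2, 3, 4, 5, 7}; that leaves 6.
Cell (3,6): row 3 already has {1, 2, 3, 4, 6, 7} → 5.

b = 5, q = 1, y = 6, d = 5, k = 3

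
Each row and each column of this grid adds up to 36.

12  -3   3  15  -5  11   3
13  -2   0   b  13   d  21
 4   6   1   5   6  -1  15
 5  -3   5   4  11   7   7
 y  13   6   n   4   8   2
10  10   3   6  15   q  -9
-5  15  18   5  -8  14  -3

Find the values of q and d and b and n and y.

Column 1: 12 + 13 + 4 + 5 + 10 − 5 = 39, so its missing entry is 36 − 39 = -3.
Row 6: 10 + 10 + 3 + 6 + 15 − 9 = 35, so its missing entry is 36 − 35 = 1.
Row 5: -3 + 13 + 6 + 4 + 8 + 2 = 30, so its missing entry is 36 − 30 = 6.
Column 6: 11 − 1 + 7 + 8 + 1 + 14 = 40, so its missing entry is 36 − 40 = -4.
Row 2: 13 − 2 + 0 + 13 − 4 + 21 = 41, so its missing entry is 36 − 41 = -5.

q = 1, d = -4, b = -5, n = 6, y = -3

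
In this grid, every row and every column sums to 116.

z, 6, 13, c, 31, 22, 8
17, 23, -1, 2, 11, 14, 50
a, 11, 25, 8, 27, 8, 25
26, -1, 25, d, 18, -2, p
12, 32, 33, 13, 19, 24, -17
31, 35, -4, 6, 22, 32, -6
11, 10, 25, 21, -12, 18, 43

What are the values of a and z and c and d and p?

Row 3 has 11 + 25 + 8 + 27 + 8 + 25 = 104; the blank must be 116 − 104 = 12.
Column 1 has 17 + 12 + 26 + 12 + 31 + 11 = 109; the blank must be 116 − 109 = 7.
Row 1 has 7 + 6 + 13 + 31 + 22 + 8 = 87; the blank must be 116 − 87 = 29.
Column 4 has 29 + 2 + 8 + 13 + 6 + 21 = 79; the blank must be 116 − 79 = 37.
Row 4 has 26 − 1 + 25 + 37 + 18 − 2 = 103; the blank must be 116 − 103 = 13.

a = 12, z = 7, c = 29, d = 37, p = 13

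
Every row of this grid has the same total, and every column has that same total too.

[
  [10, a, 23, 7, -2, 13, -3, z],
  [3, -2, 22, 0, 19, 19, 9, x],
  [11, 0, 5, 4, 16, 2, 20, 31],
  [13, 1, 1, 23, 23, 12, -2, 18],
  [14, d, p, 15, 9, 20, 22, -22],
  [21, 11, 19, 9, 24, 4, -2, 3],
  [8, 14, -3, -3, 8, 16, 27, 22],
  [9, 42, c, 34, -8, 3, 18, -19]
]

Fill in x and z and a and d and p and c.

Rows 3 and 4 both sum to 89, so that's the common total.
Row 2: 3 − 2 + 22 + 0 + 19 + 19 + 9 = 70, so its missing entry is 89 − 70 = 19.
Column 8: 19 + 31 + 18 − 22 + 3 + 22 − 19 = 52, so its missing entry is 89 − 52 = 37.
Row 1: 10 + 23 + 7 − 2 + 13 − 3 + 37 = 85, so its missing entry is 89 − 85 = 4.
Row 8: 9 + 42 + 34 − 8 + 3 + 18 − 19 = 79, so its missing entry is 89 − 79 = 10.
Column 3: 23 + 22 + 5 + 1 + 19 − 3 + 10 = 77, so its missing entry is 89 − 77 = 12.
Row 5: 14 + 12 + 15 + 9 + 20 + 22 − 22 = 70, so its missing entry is 89 − 70 = 19.

x = 19, z = 37, a = 4, d = 19, p = 12, c = 10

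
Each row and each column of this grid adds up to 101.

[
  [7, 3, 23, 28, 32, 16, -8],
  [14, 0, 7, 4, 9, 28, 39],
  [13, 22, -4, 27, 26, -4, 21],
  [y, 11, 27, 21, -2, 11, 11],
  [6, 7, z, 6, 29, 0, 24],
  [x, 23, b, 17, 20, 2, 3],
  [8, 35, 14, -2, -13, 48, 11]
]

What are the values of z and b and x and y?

Row 4 has 11 + 27 + 21 − 2 + 11 + 11 = 79; the blank must be 101 − 79 = 22.
Column 1 has 7 + 14 + 13 + 22 + 6 + 8 = 70; the blank must be 101 − 70 = 31.
Row 5 has 6 + 7 + 6 + 29 + 0 + 24 = 72; the blank must be 101 − 72 = 29.
Row 6 has 31 + 23 + 17 + 20 + 2 + 3 = 96; the blank must be 101 − 96 = 5.

z = 29, b = 5, x = 31, y = 22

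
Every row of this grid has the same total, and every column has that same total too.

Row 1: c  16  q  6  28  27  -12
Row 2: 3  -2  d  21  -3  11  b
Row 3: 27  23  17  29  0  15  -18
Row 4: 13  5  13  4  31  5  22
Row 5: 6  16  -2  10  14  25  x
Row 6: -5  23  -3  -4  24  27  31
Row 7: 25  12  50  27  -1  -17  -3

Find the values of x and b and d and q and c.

Rows 3 and 4 both sum to 93, so that's the common total.
Column 1 has 3 + 27 + 13 + 6 − 5 + 25 = 69; the blank must be 93 − 69 = 24.
Row 5 has 6 + 16 − 2 + 10 + 14 + 25 = 69; the blank must be 93 − 69 = 24.
Row 1 has 24 + 16 + 6 + 28 + 27 − 12 = 89; the blank must be 93 − 89 = 4.
Column 3 has 4 + 17 + 13 − 2 − 3 + 50 = 79; the blank must be 93 − 79 = 14.
Row 2 has 3 − 2 + 14 + 21 − 3 + 11 = 44; the blank must be 93 − 44 = 49.

x = 24, b = 49, d = 14, q = 4, c = 24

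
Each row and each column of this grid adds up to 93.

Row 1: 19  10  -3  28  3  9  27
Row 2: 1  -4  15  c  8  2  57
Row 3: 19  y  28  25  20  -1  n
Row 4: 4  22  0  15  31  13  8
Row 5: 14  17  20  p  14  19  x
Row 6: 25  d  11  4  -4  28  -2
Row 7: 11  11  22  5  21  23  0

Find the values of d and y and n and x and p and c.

d = 31, y = 6, n = -4, x = 7, p = 2, c = 14

Row 6 has 25 + 11 + 4 − 4 + 28 − 2 = 62; the blank must be 93 − 62 = 31.
Column 2 has 10 − 4 + 22 + 17 + 31 + 11 = 87; the blank must be 93 − 87 = 6.
Row 3 has 19 + 6 + 28 + 25 + 20 − 1 = 97; the blank must be 93 − 97 = -4.
Column 7 has 27 + 57 − 4 + 8 − 2 + 0 = 86; the blank must be 93 − 86 = 7.
Row 5 has 14 + 17 + 20 + 14 + 19 + 7 = 91; the blank must be 93 − 91 = 2.
Row 2 has 1 − 4 + 15 + 8 + 2 + 57 = 79; the blank must be 93 − 79 = 14.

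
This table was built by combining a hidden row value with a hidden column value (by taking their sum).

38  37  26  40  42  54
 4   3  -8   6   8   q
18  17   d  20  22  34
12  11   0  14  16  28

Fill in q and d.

The difference between any two rows is the same in every column — this is an addition table with the headers hidden.
Row 2 minus row 1 is 6 − 40 = -34, so its entry in column 6 is 54 + (-34) = 20.
Row 3 minus row 1 is 20 − 40 = -20, so its entry in column 3 is 26 + (-20) = 6.

q = 20, d = 6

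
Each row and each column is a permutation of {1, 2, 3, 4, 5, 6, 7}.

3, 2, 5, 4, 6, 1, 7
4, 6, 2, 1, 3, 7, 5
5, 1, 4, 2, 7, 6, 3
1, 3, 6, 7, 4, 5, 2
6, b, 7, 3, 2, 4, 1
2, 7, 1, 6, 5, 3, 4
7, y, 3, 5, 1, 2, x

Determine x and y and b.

At (row 7, col 7): column 7 already has {1, 2, 3, 4, 5, 7}, so the value is 6.
For row 7, column 2: row 7 already has {1, 2, 3, 5, 6, 7}; that leaves 4.
For row 5, column 2: row 5 already has {1, 2, 3, 4, 6, 7}; that leaves 5.

x = 6, y = 4, b = 5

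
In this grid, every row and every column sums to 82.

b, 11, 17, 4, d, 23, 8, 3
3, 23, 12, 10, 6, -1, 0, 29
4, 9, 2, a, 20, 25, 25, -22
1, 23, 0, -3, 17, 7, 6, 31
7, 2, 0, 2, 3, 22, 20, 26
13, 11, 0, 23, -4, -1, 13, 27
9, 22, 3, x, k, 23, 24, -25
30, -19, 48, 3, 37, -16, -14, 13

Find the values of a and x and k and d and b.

a = 19, x = 24, k = 2, d = 1, b = 15

Column 1 has 3 + 4 + 1 + 7 + 13 + 9 + 30 = 67; the blank must be 82 − 67 = 15.
Row 1 has 15 + 11 + 17 + 4 + 23 + 8 + 3 = 81; the blank must be 82 − 81 = 1.
Column 5 has 1 + 6 + 20 + 17 + 3 − 4 + 37 = 80; the blank must be 82 − 80 = 2.
Row 3 has 4 + 9 + 2 + 20 + 25 + 25 − 22 = 63; the blank must be 82 − 63 = 19.
Row 7 has 9 + 22 + 3 + 2 + 23 + 24 − 25 = 58; the blank must be 82 − 58 = 24.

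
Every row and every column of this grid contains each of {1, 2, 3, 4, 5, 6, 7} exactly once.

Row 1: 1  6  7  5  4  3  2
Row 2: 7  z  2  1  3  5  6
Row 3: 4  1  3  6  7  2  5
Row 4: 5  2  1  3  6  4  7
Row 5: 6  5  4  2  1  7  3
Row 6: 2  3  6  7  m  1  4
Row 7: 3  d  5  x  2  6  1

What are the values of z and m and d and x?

Cell (2,2): row 2 already has {1, 2, 3, 5, 6, 7} → 4.
Cell (7,2): column 2 already has {1, 2, 3, 4, 5, 6} → 7.
At (row 6, col 5): row 6 already has {1, 2, 3, 4, 6, 7}, so the value is 5.
Cell (7,4): row 7 already has {1, 2, 3, 5, 6, 7} → 4.

z = 4, m = 5, d = 7, x = 4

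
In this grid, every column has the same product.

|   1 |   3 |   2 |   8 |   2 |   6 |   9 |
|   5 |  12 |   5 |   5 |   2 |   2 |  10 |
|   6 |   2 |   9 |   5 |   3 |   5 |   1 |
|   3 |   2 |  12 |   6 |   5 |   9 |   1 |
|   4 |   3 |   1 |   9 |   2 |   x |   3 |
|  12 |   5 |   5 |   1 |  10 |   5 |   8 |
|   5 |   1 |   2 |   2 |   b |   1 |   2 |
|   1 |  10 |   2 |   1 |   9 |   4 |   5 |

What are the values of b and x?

b = 2, x = 2

Columns 3 and 4 each multiply to 21600, so every column has product 21600.
Column 5: 2×2×3×5×2×10×9 = 10800, so the missing entry is 21600 ÷ 10800 = 2.
Column 6: 6×2×5×9×5×1×4 = 10800, so the missing entry is 21600 ÷ 10800 = 2.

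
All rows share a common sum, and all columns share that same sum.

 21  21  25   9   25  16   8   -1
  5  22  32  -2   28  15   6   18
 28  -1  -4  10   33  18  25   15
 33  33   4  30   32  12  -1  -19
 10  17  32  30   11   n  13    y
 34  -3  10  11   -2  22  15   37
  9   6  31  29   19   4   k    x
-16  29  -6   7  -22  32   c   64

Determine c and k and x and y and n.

Rows 1 and 2 both sum to 124, so that's the common total.
The known cells in column 6 total 119, leaving 124 − 119 = 5 for the blank.
The known cells in row 8 total 88, leaving 124 − 88 = 36 for the blank.
The known cells in column 7 total 102, leaving 124 − 102 = 22 for the blank.
The known cells in row 7 total 120, leaving 124 − 120 = 4 for the blank.
The known cells in row 5 total 118, leaving 124 − 118 = 6 for the blank.

c = 36, k = 22, x = 4, y = 6, n = 5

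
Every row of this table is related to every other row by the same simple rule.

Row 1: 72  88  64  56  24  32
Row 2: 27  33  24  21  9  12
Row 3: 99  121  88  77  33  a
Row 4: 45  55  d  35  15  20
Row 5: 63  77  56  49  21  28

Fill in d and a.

d = 40, a = 44

Each row is a constant multiple of every other row — this is a multiplication table with the headers hidden.
Row 4 is 45/72 = 5/8 times row 1, so its entry in column 3 is 64 × 5/8 = 40.
Row 3 is 99/72 = 11/8 times row 1, so its entry in column 6 is 32 × 11/8 = 44.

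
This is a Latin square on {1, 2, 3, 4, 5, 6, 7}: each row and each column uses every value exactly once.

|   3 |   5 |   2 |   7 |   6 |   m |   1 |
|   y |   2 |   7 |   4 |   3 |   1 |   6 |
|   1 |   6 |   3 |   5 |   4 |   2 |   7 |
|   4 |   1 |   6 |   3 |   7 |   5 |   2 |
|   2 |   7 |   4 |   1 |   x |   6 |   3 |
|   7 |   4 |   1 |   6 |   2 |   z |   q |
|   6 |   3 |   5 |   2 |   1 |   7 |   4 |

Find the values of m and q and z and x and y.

Cell (5,5): row 5 already has {1, 2, 3, 4, 6, 7} → 5.
At (row 6, col 7): column 7 already has {1, 2, 3, 4, 6, 7}, so the value is 5.
Cell (6,6): row 6 already has {1, 2, 4, 5, 6, 7} → 3.
At (row 1, col 6): row 1 already has {1, 2, 3, 5, 6, 7}, so the value is 4.
At (row 2, col 1): row 2 already has {1, 2, 3, 4, 6, 7}, so the value is 5.

m = 4, q = 5, z = 3, x = 5, y = 5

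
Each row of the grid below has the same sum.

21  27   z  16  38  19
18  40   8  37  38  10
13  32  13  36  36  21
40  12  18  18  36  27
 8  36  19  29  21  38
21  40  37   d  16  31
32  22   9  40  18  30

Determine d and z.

Rows 4 and 5 both add up to 151, so every row sums to 151.
Row 6: 21 + 40 + 37 + 16 + 31 = 145, so the missing entry is 151 − 145 = 6.
Row 1: 21 + 27 + 16 + 38 + 19 = 121, so the missing entry is 151 − 121 = 30.

d = 6, z = 30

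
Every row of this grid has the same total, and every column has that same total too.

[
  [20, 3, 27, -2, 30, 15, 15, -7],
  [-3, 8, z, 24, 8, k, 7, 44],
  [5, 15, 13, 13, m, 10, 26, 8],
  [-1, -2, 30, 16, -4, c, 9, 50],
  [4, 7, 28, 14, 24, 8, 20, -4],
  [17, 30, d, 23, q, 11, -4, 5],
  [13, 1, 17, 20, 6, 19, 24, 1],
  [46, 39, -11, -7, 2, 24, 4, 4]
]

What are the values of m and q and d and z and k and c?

Rows 1 and 5 both sum to 101, so that's the common total.
Row 3 has 5 + 15 + 13 + 13 + 10 + 26 + 8 = 90; the blank must be 101 − 90 = 11.
Column 5 has 30 + 8 + 11 − 4 + 24 + 6 + 2 = 77; the blank must be 101 − 77 = 24.
Row 4 has -1 − 2 + 30 + 16 − 4 + 9 + 50 = 98; the blank must be 101 − 98 = 3.
Column 6 has 15 + 10 + 3 + 8 + 11 + 19 + 24 = 90; the blank must be 101 − 90 = 11.
Row 2 has -3 + 8 + 24 + 8 + 11 + 7 + 44 = 99; the blank must be 101 − 99 = 2.
Row 6 has 17 + 30 + 23 + 24 + 11 − 4 + 5 = 106; the blank must be 101 − 106 = -5.

m = 11, q = 24, d = -5, z = 2, k = 11, c = 3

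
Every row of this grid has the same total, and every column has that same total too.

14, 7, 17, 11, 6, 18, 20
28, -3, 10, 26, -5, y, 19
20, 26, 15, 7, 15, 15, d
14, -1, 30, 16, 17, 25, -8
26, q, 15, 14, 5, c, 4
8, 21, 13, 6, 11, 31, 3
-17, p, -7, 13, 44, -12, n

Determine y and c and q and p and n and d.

Rows 1 and 4 both sum to 93, so that's the common total.
Row 2 has 28 − 3 + 10 + 26 − 5 + 19 = 75; the blank must be 93 − 75 = 18.
Column 6 has 18 + 18 + 15 + 25 + 31 − 12 = 95; the blank must be 93 − 95 = -2.
Row 3 has 20 + 26 + 15 + 7 + 15 + 15 = 98; the blank must be 93 − 98 = -5.
Column 7 has 20 + 19 − 5 − 8 + 4 + 3 = 33; the blank must be 93 − 33 = 60.
Row 7 has -17 − 7 + 13 + 44 − 12 + 60 = 81; the blank must be 93 − 81 = 12.
Row 5 has 26 + 15 + 14 + 5 − 2 + 4 = 62; the blank must be 93 − 62 = 31.

y = 18, c = -2, q = 31, p = 12, n = 60, d = -5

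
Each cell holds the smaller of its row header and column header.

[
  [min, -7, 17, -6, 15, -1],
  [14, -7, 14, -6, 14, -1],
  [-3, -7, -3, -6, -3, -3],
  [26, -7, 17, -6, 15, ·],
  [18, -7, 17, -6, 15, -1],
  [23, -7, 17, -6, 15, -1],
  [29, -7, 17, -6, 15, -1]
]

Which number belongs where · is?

-1

min(26, -1) = -1.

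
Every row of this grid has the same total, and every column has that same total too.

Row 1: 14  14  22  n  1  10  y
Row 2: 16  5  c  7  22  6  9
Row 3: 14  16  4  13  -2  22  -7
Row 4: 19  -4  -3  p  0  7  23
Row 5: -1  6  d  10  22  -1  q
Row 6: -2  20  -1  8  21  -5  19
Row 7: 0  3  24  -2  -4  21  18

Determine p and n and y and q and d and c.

Rows 3 and 6 both sum to 60, so that's the common total.
Row 2: 16 + 5 + 7 + 22 + 6 + 9 = 65, so its missing entry is 60 − 65 = -5.
Column 3: 22 − 5 + 4 − 3 − 1 + 24 = 41, so its missing entry is 60 − 41 = 19.
Row 5: -1 + 6 + 19 + 10 + 22 − 1 = 55, so its missing entry is 60 − 55 = 5.
Column 7: 9 − 7 + 23 + 5 + 19 + 18 = 67, so its missing entry is 60 − 67 = -7.
Row 1: 14 + 14 + 22 + 1 + 10 − 7 = 54, so its missing entry is 60 − 54 = 6.
Row 4: 19 − 4 − 3 + 0 + 7 + 23 = 42, so its missing entry is 60 − 42 = 18.

p = 18, n = 6, y = -7, q = 5, d = 19, c = -5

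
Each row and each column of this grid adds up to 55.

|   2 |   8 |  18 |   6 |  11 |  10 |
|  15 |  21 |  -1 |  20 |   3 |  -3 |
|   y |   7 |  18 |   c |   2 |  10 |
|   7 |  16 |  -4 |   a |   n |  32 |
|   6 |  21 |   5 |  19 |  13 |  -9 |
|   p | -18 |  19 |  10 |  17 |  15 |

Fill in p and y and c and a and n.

Column 5: 11 + 3 + 2 + 13 + 17 = 46, so its missing entry is 55 − 46 = 9.
Row 4: 7 + 16 − 4 + 9 + 32 = 60, so its missing entry is 55 − 60 = -5.
Column 4: 6 + 20 − 5 + 19 + 10 = 50, so its missing entry is 55 − 50 = 5.
Row 3: 7 + 18 + 5 + 2 + 10 = 42, so its missing entry is 55 − 42 = 13.
Row 6: -18 + 19 + 10 + 17 + 15 = 43, so its missing entry is 55 − 43 = 12.

p = 12, y = 13, c = 5, a = -5, n = 9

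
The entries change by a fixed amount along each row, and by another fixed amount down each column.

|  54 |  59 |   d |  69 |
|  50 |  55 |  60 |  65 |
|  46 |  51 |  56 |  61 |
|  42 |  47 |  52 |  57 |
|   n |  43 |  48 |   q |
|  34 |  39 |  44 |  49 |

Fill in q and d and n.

q = 53, d = 64, n = 38

Along each row the entries change by 5 per step; down each column they change by -4.
Row 5: from 43 at column 2, stepping by 5 to column 4 gives 53.
Row 1: from 54 at column 1, stepping by 5 to column 3 gives 64.
Row 5: from 43 at column 2, stepping by 5 to column 1 gives 38.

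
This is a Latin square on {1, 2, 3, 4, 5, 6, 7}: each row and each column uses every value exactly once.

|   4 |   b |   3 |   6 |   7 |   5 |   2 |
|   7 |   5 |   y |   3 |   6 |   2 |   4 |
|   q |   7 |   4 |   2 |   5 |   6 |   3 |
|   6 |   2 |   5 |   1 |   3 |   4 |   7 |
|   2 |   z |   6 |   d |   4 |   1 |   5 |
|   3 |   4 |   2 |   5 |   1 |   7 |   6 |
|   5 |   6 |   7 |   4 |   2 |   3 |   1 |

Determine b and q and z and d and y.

b = 1, q = 1, z = 3, d = 7, y = 1

At (row 1, col 2): row 1 already has {2, 3, 4, 5, 6, 7}, so the value is 1.
At (row 2, col 3): row 2 already has {2, 3, 4, 5, 6, 7}, so the value is 1.
For row 5, column 4: column 4 already has {1, 2, 3, 4, 5, 6}; that leaves 7.
Cell (3,1): row 3 already has {2, 3, 4, 5, 6, 7} → 1.
Cell (5,2): row 5 already has {1, 2, 4, 5, 6, 7} → 3.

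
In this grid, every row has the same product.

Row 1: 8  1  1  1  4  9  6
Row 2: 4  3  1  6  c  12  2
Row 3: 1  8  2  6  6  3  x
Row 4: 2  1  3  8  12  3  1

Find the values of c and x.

Rows 1 and 4 each multiply to 1728, so every row has product 1728.
Row 2: 4×3×1×6×12×2 = 1728, so the missing entry is 1728 ÷ 1728 = 1.
Row 3: 1×8×2×6×6×3 = 1728, so the missing entry is 1728 ÷ 1728 = 1.

c = 1, x = 1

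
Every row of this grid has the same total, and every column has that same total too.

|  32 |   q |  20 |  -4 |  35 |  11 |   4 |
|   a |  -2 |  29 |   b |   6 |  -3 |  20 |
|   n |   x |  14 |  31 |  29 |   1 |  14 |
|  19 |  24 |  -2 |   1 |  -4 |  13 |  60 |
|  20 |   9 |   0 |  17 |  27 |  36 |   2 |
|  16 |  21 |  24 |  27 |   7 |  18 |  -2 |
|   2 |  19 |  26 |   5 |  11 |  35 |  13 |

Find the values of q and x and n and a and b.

Rows 4 and 5 both sum to 111, so that's the common total.
Row 1 has 32 + 20 − 4 + 35 + 11 + 4 = 98; the blank must be 111 − 98 = 13.
Column 2 has 13 − 2 + 24 + 9 + 21 + 19 = 84; the blank must be 111 − 84 = 27.
Row 3 has 27 + 14 + 31 + 29 + 1 + 14 = 116; the blank must be 111 − 116 = -5.
Column 1 has 32 − 5 + 19 + 20 + 16 + 2 = 84; the blank must be 111 − 84 = 27.
Row 2 has 27 − 2 + 29 + 6 − 3 + 20 = 77; the blank must be 111 − 77 = 34.

q = 13, x = 27, n = -5, a = 27, b = 34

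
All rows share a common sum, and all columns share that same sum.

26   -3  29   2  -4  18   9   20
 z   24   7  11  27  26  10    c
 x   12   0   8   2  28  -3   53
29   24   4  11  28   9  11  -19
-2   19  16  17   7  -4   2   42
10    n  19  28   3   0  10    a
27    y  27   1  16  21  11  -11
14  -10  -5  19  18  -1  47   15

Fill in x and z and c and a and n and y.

x = -3, z = -4, c = -4, a = 1, n = 26, y = 5

Rows 1 and 4 both sum to 97, so that's the common total.
The known cells in row 7 total 92, leaving 97 − 92 = 5 for the blank.
The known cells in row 3 total 100, leaving 97 − 100 = -3 for the blank.
The known cells in column 2 total 71, leaving 97 − 71 = 26 for the blank.
The known cells in row 6 total 96, leaving 97 − 96 = 1 for the blank.
The known cells in column 8 total 101, leaving 97 − 101 = -4 for the blank.
The known cells in row 2 total 101, leaving 97 − 101 = -4 for the blank.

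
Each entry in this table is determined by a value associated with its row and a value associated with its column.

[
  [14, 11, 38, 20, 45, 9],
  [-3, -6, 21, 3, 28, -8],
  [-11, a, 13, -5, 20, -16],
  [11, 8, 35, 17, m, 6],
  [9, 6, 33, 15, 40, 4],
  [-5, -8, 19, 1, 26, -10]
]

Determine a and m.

The difference between any two rows is the same in every column — this is an addition table with the headers hidden.
Row 3 minus row 1 is -11 − 14 = -25, so its entry in column 2 is 11 + (-25) = -14.
Row 4 minus row 1 is 11 − 14 = -3, so its entry in column 5 is 45 + (-3) = 42.

a = -14, m = 42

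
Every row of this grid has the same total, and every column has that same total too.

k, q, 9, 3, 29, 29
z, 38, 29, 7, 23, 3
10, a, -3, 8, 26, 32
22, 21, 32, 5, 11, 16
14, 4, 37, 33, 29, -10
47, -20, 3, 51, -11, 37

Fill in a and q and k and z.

Rows 4 and 5 both sum to 107, so that's the common total.
The known cells in row 2 total 100, leaving 107 − 100 = 7 for the blank.
The known cells in row 3 total 73, leaving 107 − 73 = 34 for the blank.
The known cells in column 2 total 77, leaving 107 − 77 = 30 for the blank.
The known cells in row 1 total 100, leaving 107 − 100 = 7 for the blank.

a = 34, q = 30, k = 7, z = 7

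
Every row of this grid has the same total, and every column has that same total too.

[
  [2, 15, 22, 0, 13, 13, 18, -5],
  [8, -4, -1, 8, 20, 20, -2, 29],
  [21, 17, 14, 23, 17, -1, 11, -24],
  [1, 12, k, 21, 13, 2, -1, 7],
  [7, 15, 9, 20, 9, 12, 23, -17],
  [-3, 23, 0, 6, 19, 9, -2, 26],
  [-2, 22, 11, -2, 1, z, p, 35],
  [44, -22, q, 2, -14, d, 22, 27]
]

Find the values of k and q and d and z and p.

k = 23, q = 0, d = 19, z = 4, p = 9

Rows 1 and 2 both sum to 78, so that's the common total.
Column 7 has 18 − 2 + 11 − 1 + 23 − 2 + 22 = 69; the blank must be 78 − 69 = 9.
Row 7 has -2 + 22 + 11 − 2 + 1 + 9 + 35 = 74; the blank must be 78 − 74 = 4.
Column 6 has 13 + 20 − 1 + 2 + 12 + 9 + 4 = 59; the blank must be 78 − 59 = 19.
Row 8 has 44 − 22 + 2 − 14 + 19 + 22 + 27 = 78; the blank must be 78 − 78 = 0.
Row 4 has 1 + 12 + 21 + 13 + 2 − 1 + 7 = 55; the blank must be 78 − 55 = 23.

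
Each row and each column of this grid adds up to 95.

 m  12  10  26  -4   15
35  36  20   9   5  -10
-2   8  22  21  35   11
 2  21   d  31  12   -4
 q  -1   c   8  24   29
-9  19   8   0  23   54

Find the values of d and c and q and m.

The known cells in row 4 total 62, leaving 95 − 62 = 33 for the blank.
The known cells in column 3 total 93, leaving 95 − 93 = 2 for the blank.
The known cells in row 5 total 62, leaving 95 − 62 = 33 for the blank.
The known cells in row 1 total 59, leaving 95 − 59 = 36 for the blank.

d = 33, c = 2, q = 33, m = 36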